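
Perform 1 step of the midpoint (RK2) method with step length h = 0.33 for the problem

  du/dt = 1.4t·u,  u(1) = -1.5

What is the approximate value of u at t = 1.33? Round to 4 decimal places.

-2.4938

Midpoint: k1 = f(t_n, u_n); k2 = f(t_n + h/2, u_n + (h/2)·k1); u_{n+1} = u_n + h·k2.
t=1.000000, u=-1.500000:
  k1 = f(1.000000, -1.500000) = -2.100000
  k2 = f(1.165000, -1.846500) = -3.011642
  u ← -1.500000 + 0.33·(-3.011642) = -2.493842
u(1.33) ≈ -2.4938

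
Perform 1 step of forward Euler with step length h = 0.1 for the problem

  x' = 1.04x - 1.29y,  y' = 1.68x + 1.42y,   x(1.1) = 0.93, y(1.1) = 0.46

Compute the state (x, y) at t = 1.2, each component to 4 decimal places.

Euler on (x,y): x_{n+1} = x_n + h·x', y_{n+1} = y_n + h·y'.
1.100000: (0.930000, 0.460000); f=(0.373800, 2.215600) → (0.967380, 0.681560)
(x(1.2), y(1.2)) ≈ (0.9674, 0.6816)

0.9674, 0.6816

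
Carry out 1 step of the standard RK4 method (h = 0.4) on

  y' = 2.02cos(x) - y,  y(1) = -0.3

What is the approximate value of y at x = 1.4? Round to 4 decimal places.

RK4: k1 = f(x_n, y_n); k2 = f(x_n + h/2, y_n + (h/2)·k1); k3 = f(x_n + h/2, y_n + (h/2)·k2); k4 = f(x_n + h, y_n + h·k3); y_{n+1} = y_n + (h/6)·(k1 + 2k2 + 2k3 + k4).
x=1.000000, y=-0.300000:
  k1 = f(1.000000, -0.300000) = 1.391411
  k2 = f(1.200000, -0.021718) = 0.753681
  k3 = f(1.200000, -0.149264) = 0.881227
  k4 = f(1.400000, 0.052491) = 0.290843
  y ← -0.300000 + (0.4/6)·(k1 + 2k2 + 2k3 + k4) = 0.030138
y(1.4) ≈ 0.0301

0.0301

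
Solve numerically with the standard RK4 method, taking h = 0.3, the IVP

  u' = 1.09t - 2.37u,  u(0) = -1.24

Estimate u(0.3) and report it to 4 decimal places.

RK4: k1 = f(t_n, u_n); k2 = f(t_n + h/2, u_n + (h/2)·k1); k3 = f(t_n + h/2, u_n + (h/2)·k2); k4 = f(t_n + h, u_n + h·k3); u_{n+1} = u_n + (h/6)·(k1 + 2k2 + 2k3 + k4).
t=0.000000, u=-1.240000:
  k1 = f(0.000000, -1.240000) = 2.938800
  k2 = f(0.150000, -0.799180) = 2.057557
  k3 = f(0.150000, -0.931367) = 2.370839
  k4 = f(0.300000, -0.528748) = 1.580134
  u ← -1.240000 + (0.3/6)·(k1 + 2k2 + 2k3 + k4) = -0.571214
u(0.3) ≈ -0.5712

-0.5712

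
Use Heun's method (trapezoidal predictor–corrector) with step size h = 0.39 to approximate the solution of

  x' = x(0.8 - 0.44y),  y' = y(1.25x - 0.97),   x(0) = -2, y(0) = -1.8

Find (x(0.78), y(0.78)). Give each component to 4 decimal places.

Heun on (x,y): k1 = f(t_n, state_n); k2 = f(t_n + h, state_n + h·k1); state_{n+1} = state_n + (h/2)·(k1 + k2).
0.000000: (-2.000000, -1.800000)
  k1 = (-3.184000, 6.246000)
  predictor → (-3.241760, 0.635940)
  k2 = (-1.686319, -3.193818)
  → (-2.949712, -1.204824)
0.390000: (-2.949712, -1.204824)
  k1 = (-3.923479, 5.611037)
  predictor → (-4.479869, 0.983480)
  k2 = (-1.645317, -6.461302)
  → (-4.035628, -1.370626)
(x(0.78), y(0.78)) ≈ (-4.0356, -1.3706)

-4.0356, -1.3706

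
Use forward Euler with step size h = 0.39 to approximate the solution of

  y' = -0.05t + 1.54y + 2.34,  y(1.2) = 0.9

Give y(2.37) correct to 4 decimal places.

8.2537

Euler: y_{n+1} = y_n + h·f(t_n, y_n).
t=1.200000, y=0.900000: f=3.666000 → y ← 0.900000 + 0.39·3.666000 = 2.329740
t=1.590000, y=2.329740: f=5.848300 → y ← 2.329740 + 0.39·5.848300 = 4.610577
t=1.980000, y=4.610577: f=9.341288 → y ← 4.610577 + 0.39·9.341288 = 8.253679
y(2.37) ≈ 8.2537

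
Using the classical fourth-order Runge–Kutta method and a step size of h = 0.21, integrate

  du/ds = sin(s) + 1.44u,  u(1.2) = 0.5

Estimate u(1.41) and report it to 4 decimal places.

RK4: k1 = f(s_n, u_n); k2 = f(s_n + h/2, u_n + (h/2)·k1); k3 = f(s_n + h/2, u_n + (h/2)·k2); k4 = f(s_n + h, u_n + h·k3); u_{n+1} = u_n + (h/6)·(k1 + 2k2 + 2k3 + k4).
s=1.200000, u=0.500000:
  k1 = f(1.200000, 0.500000) = 1.652039
  k2 = f(1.305000, 0.673464) = 1.934672
  k3 = f(1.305000, 0.703141) = 1.977406
  k4 = f(1.410000, 0.915255) = 2.305068
  u ← 0.500000 + (0.21/6)·(k1 + 2k2 + 2k3 + k4) = 0.912344
u(1.41) ≈ 0.9123

0.9123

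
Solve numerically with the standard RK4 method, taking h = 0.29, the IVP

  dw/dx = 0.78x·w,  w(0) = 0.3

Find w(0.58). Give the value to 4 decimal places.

RK4: k1 = f(x_n, w_n); k2 = f(x_n + h/2, w_n + (h/2)·k1); k3 = f(x_n + h/2, w_n + (h/2)·k2); k4 = f(x_n + h, w_n + h·k3); w_{n+1} = w_n + (h/6)·(k1 + 2k2 + 2k3 + k4).
x=0.000000, w=0.300000:
  k1 = f(0.000000, 0.300000) = 0.000000
  k2 = f(0.145000, 0.300000) = 0.033930
  k3 = f(0.145000, 0.304920) = 0.034486
  k4 = f(0.290000, 0.310001) = 0.070122
  w ← 0.300000 + (0.29/6)·(k1 + 2k2 + 2k3 + k4) = 0.310003
x=0.290000, w=0.310003:
  k1 = f(0.290000, 0.310003) = 0.070123
  k2 = f(0.435000, 0.320171) = 0.108634
  k3 = f(0.435000, 0.325755) = 0.110529
  k4 = f(0.580000, 0.342056) = 0.154746
  w ← 0.310003 + (0.29/6)·(k1 + 2k2 + 2k3 + k4) = 0.342057
w(0.58) ≈ 0.3421

0.3421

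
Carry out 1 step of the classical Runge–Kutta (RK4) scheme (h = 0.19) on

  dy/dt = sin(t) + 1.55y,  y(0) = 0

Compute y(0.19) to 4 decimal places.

RK4: k1 = f(t_n, y_n); k2 = f(t_n + h/2, y_n + (h/2)·k1); k3 = f(t_n + h/2, y_n + (h/2)·k2); k4 = f(t_n + h, y_n + h·k3); y_{n+1} = y_n + (h/6)·(k1 + 2k2 + 2k3 + k4).
t=0.000000, y=0.000000:
  k1 = f(0.000000, 0.000000) = 0.000000
  k2 = f(0.095000, 0.000000) = 0.094857
  k3 = f(0.095000, 0.009011) = 0.108825
  k4 = f(0.190000, 0.020677) = 0.220908
  y ← 0.000000 + (0.19/6)·(k1 + 2k2 + 2k3 + k4) = 0.019895
y(0.19) ≈ 0.0199

0.0199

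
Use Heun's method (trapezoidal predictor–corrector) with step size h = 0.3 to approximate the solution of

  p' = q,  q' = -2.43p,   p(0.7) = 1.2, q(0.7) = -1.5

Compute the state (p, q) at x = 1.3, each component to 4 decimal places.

Heun on (p,q): k1 = f(x_n, state_n); k2 = f(x_n + h, state_n + h·k1); state_{n+1} = state_n + (h/2)·(k1 + k2).
0.700000: (1.200000, -1.500000)
  k1 = (-1.500000, -2.916000)
  predictor → (0.750000, -2.374800)
  k2 = (-2.374800, -1.822500)
  → (0.618780, -2.210775)
1.000000: (0.618780, -2.210775)
  k1 = (-2.210775, -1.503635)
  predictor → (-0.044453, -2.661866)
  k2 = (-2.661866, 0.108020)
  → (-0.112116, -2.420117)
(p(1.3), q(1.3)) ≈ (-0.1121, -2.4201)

-0.1121, -2.4201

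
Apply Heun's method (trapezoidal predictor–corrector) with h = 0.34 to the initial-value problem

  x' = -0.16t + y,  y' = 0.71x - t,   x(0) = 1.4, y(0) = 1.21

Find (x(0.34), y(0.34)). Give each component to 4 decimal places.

1.8596, 1.5398

Heun on (x,y): k1 = f(t_n, state_n); k2 = f(t_n + h, state_n + h·k1); state_{n+1} = state_n + (h/2)·(k1 + k2).
0.000000: (1.400000, 1.210000)
  k1 = (1.210000, 0.994000)
  predictor → (1.811400, 1.547960)
  k2 = (1.493560, 0.946094)
  → (1.859605, 1.539816)
(x(0.34), y(0.34)) ≈ (1.8596, 1.5398)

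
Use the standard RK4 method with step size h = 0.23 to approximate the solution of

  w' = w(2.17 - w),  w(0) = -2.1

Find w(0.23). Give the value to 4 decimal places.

RK4: k1 = f(x_n, w_n); k2 = f(x_n + h/2, w_n + (h/2)·k1); k3 = f(x_n + h/2, w_n + (h/2)·k2); k4 = f(x_n + h, w_n + h·k3); w_{n+1} = w_n + (h/6)·(k1 + 2k2 + 2k3 + k4).
x=0.000000, w=-2.100000:
  k1 = f(0.000000, -2.100000) = -8.967000
  k2 = f(0.115000, -3.131205) = -16.599160
  k3 = f(0.115000, -4.008903) = -24.770626
  k4 = f(0.230000, -7.797244) = -77.717035
  w ← -2.100000 + (0.23/6)·(k1 + 2k2 + 2k3 + k4) = -8.594572
w(0.23) ≈ -8.5946

-8.5946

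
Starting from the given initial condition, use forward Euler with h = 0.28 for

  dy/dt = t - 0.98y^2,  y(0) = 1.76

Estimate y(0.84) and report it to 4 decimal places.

0.7590

Euler: y_{n+1} = y_n + h·f(t_n, y_n).
t=0.000000, y=1.760000: f=-3.035648 → y ← 1.760000 + 0.28·(-3.035648) = 0.910019
t=0.280000, y=0.910019: f=-0.531571 → y ← 0.910019 + 0.28·(-0.531571) = 0.761179
t=0.560000, y=0.761179: f=-0.007805 → y ← 0.761179 + 0.28·(-0.007805) = 0.758993
y(0.84) ≈ 0.7590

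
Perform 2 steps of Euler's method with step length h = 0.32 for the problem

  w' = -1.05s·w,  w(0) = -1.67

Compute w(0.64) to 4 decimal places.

-1.4904

Euler: w_{n+1} = w_n + h·f(s_n, w_n).
s=0.000000, w=-1.670000: f=0.000000 → w ← -1.670000 + 0.32·0.000000 = -1.670000
s=0.320000, w=-1.670000: f=0.561120 → w ← -1.670000 + 0.32·0.561120 = -1.490442
w(0.64) ≈ -1.4904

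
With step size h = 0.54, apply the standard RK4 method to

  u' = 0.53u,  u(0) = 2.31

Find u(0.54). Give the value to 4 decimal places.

RK4: k1 = f(x_n, u_n); k2 = f(x_n + h/2, u_n + (h/2)·k1); k3 = f(x_n + h/2, u_n + (h/2)·k2); k4 = f(x_n + h, u_n + h·k3); u_{n+1} = u_n + (h/6)·(k1 + 2k2 + 2k3 + k4).
x=0.000000, u=2.310000:
  k1 = f(0.000000, 2.310000) = 1.224300
  k2 = f(0.270000, 2.640561) = 1.399497
  k3 = f(0.270000, 2.687864) = 1.424568
  k4 = f(0.540000, 3.079267) = 1.632011
  u ← 2.310000 + (0.54/6)·(k1 + 2k2 + 2k3 + k4) = 3.075400
u(0.54) ≈ 3.0754

3.0754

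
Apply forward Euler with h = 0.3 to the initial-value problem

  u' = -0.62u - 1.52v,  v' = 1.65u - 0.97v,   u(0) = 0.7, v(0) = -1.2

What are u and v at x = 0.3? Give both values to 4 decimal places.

1.1170, -0.5043

Euler on (u,v): u_{n+1} = u_n + h·u', v_{n+1} = v_n + h·v'.
0.000000: (0.700000, -1.200000); f=(1.390000, 2.319000) → (1.117000, -0.504300)
(u(0.3), v(0.3)) ≈ (1.1170, -0.5043)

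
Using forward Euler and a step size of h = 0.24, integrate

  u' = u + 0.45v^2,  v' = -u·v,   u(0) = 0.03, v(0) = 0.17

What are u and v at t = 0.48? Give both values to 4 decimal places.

0.0531, 0.1671

Euler on (u,v): u_{n+1} = u_n + h·u', v_{n+1} = v_n + h·v'.
0.000000: (0.030000, 0.170000); f=(0.043005, -0.005100) → (0.040321, 0.168776)
0.240000: (0.040321, 0.168776); f=(0.053140, -0.006805) → (0.053075, 0.167143)
(u(0.48), v(0.48)) ≈ (0.0531, 0.1671)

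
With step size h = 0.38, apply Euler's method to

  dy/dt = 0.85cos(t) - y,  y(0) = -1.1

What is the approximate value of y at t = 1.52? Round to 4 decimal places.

Euler: y_{n+1} = y_n + h·f(t_n, y_n).
t=0.000000, y=-1.100000: f=1.950000 → y ← -1.100000 + 0.38·1.950000 = -0.359000
t=0.380000, y=-0.359000: f=1.148365 → y ← -0.359000 + 0.38·1.148365 = 0.077379
t=0.760000, y=0.077379: f=0.538732 → y ← 0.077379 + 0.38·0.538732 = 0.282097
t=1.140000, y=0.282097: f=0.072859 → y ← 0.282097 + 0.38·0.072859 = 0.309783
y(1.52) ≈ 0.3098

0.3098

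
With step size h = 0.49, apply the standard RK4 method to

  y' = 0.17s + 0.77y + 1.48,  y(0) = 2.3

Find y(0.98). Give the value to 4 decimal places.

7.1631

RK4: k1 = f(s_n, y_n); k2 = f(s_n + h/2, y_n + (h/2)·k1); k3 = f(s_n + h/2, y_n + (h/2)·k2); k4 = f(s_n + h, y_n + h·k3); y_{n+1} = y_n + (h/6)·(k1 + 2k2 + 2k3 + k4).
s=0.000000, y=2.300000:
  k1 = f(0.000000, 2.300000) = 3.251000
  k2 = f(0.245000, 3.096495) = 3.905951
  k3 = f(0.245000, 3.256958) = 4.029508
  k4 = f(0.490000, 4.274459) = 4.854633
  y ← 2.300000 + (0.49/6)·(k1 + 2k2 + 2k3 + k4) = 4.258085
s=0.490000, y=4.258085:
  k1 = f(0.490000, 4.258085) = 4.842025
  k2 = f(0.735000, 5.444381) = 5.797124
  k3 = f(0.735000, 5.678380) = 5.977303
  k4 = f(0.980000, 7.186963) = 7.180562
  y ← 4.258085 + (0.49/6)·(k1 + 2k2 + 2k3 + k4) = 7.163086
y(0.98) ≈ 7.1631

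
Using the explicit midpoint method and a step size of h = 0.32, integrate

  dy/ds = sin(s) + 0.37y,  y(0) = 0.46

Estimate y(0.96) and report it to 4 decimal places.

Midpoint: k1 = f(s_n, y_n); k2 = f(s_n + h/2, y_n + (h/2)·k1); y_{n+1} = y_n + h·k2.
s=0.000000, y=0.460000:
  k1 = f(0.000000, 0.460000) = 0.170200
  k2 = f(0.160000, 0.487232) = 0.339594
  y ← 0.460000 + 0.32·0.339594 = 0.568670
s=0.320000, y=0.568670:
  k1 = f(0.320000, 0.568670) = 0.524974
  k2 = f(0.480000, 0.652666) = 0.703266
  y ← 0.568670 + 0.32·0.703266 = 0.793715
s=0.640000, y=0.793715:
  k1 = f(0.640000, 0.793715) = 0.890870
  k2 = f(0.800000, 0.936254) = 1.063770
  y ← 0.793715 + 0.32·1.063770 = 1.134122
y(0.96) ≈ 1.1341

1.1341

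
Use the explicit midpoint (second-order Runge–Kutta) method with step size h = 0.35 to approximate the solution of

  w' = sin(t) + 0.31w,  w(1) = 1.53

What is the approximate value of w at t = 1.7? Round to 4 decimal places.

Midpoint: k1 = f(t_n, w_n); k2 = f(t_n + h/2, w_n + (h/2)·k1); w_{n+1} = w_n + h·k2.
t=1.000000, w=1.530000:
  k1 = f(1.000000, 1.530000) = 1.315771
  k2 = f(1.175000, 1.760260) = 1.468370
  w ← 1.530000 + 0.35·1.468370 = 2.043930
t=1.350000, w=2.043930:
  k1 = f(1.350000, 2.043930) = 1.609342
  k2 = f(1.525000, 2.325564) = 1.719877
  w ← 2.043930 + 0.35·1.719877 = 2.645886
w(1.7) ≈ 2.6459

2.6459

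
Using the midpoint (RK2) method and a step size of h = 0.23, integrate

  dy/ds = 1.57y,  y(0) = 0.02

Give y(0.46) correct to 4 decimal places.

Midpoint: k1 = f(s_n, y_n); k2 = f(s_n + h/2, y_n + (h/2)·k1); y_{n+1} = y_n + h·k2.
s=0.000000, y=0.020000:
  k1 = f(0.000000, 0.020000) = 0.031400
  k2 = f(0.115000, 0.023611) = 0.037069
  y ← 0.020000 + 0.23·0.037069 = 0.028526
s=0.230000, y=0.028526:
  k1 = f(0.230000, 0.028526) = 0.044786
  k2 = f(0.345000, 0.033676) = 0.052872
  y ← 0.028526 + 0.23·0.052872 = 0.040686
y(0.46) ≈ 0.0407

0.0407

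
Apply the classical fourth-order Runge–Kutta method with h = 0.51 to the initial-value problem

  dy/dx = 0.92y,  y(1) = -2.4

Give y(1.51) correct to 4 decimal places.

RK4: k1 = f(x_n, y_n); k2 = f(x_n + h/2, y_n + (h/2)·k1); k3 = f(x_n + h/2, y_n + (h/2)·k2); k4 = f(x_n + h, y_n + h·k3); y_{n+1} = y_n + (h/6)·(k1 + 2k2 + 2k3 + k4).
x=1.000000, y=-2.400000:
  k1 = f(1.000000, -2.400000) = -2.208000
  k2 = f(1.255000, -2.963040) = -2.725997
  k3 = f(1.255000, -3.095129) = -2.847519
  k4 = f(1.510000, -3.852235) = -3.544056
  y ← -2.400000 + (0.51/6)·(k1 + 2k2 + 2k3 + k4) = -3.836422
y(1.51) ≈ -3.8364

-3.8364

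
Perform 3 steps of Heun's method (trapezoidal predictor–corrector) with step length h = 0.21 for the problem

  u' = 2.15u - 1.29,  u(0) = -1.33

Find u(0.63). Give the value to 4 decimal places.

Heun: k1 = f(t_n, u_n); k2 = f(t_n + h, u_n + h·k1); u_{n+1} = u_n + (h/2)·(k1 + k2).
t=0.000000, u=-1.330000:
  k1 = f(0.000000, -1.330000) = -4.149500
  k2 = f(0.210000, -2.201395) = -6.022999
  u ← -1.330000 + (0.21/2)·(-4.149500 + (-6.022999)) = -2.398112
t=0.210000, u=-2.398112:
  k1 = f(0.210000, -2.398112) = -6.445942
  k2 = f(0.420000, -3.751760) = -9.356284
  u ← -2.398112 + (0.21/2)·(-6.445942 + (-9.356284)) = -4.057346
t=0.420000, u=-4.057346:
  k1 = f(0.420000, -4.057346) = -10.013294
  k2 = f(0.630000, -6.160138) = -14.534297
  u ← -4.057346 + (0.21/2)·(-10.013294 + (-14.534297)) = -6.634843
u(0.63) ≈ -6.6348

-6.6348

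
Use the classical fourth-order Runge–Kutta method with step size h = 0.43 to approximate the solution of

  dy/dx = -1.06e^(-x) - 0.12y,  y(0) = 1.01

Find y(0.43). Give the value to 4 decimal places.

RK4: k1 = f(x_n, y_n); k2 = f(x_n + h/2, y_n + (h/2)·k1); k3 = f(x_n + h/2, y_n + (h/2)·k2); k4 = f(x_n + h, y_n + h·k3); y_{n+1} = y_n + (h/6)·(k1 + 2k2 + 2k3 + k4).
x=0.000000, y=1.010000:
  k1 = f(0.000000, 1.010000) = -1.181200
  k2 = f(0.215000, 0.756042) = -0.945659
  k3 = f(0.215000, 0.806683) = -0.951736
  k4 = f(0.430000, 0.600754) = -0.761630
  y ← 1.010000 + (0.43/6)·(k1 + 2k2 + 2k3 + k4) = 0.598804
y(0.43) ≈ 0.5988

0.5988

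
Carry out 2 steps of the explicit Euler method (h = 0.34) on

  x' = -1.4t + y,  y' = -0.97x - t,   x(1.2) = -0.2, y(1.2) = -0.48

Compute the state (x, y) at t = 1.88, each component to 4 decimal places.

Euler on (x,y): x_{n+1} = x_n + h·x', y_{n+1} = y_n + h·y'.
1.200000: (-0.200000, -0.480000); f=(-2.160000, -1.006000) → (-0.934400, -0.822040)
1.540000: (-0.934400, -0.822040); f=(-2.978040, -0.633632) → (-1.946934, -1.037475)
(x(1.88), y(1.88)) ≈ (-1.9469, -1.0375)

-1.9469, -1.0375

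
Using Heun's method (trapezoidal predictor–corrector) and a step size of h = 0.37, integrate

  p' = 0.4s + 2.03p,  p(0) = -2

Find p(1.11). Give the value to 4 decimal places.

-16.3095

Heun: k1 = f(s_n, p_n); k2 = f(s_n + h, p_n + h·k1); p_{n+1} = p_n + (h/2)·(k1 + k2).
s=0.000000, p=-2.000000:
  k1 = f(0.000000, -2.000000) = -4.060000
  k2 = f(0.370000, -3.502200) = -6.961466
  p ← -2.000000 + (0.37/2)·(-4.060000 + (-6.961466)) = -4.038971
s=0.370000, p=-4.038971:
  k1 = f(0.370000, -4.038971) = -8.051112
  k2 = f(0.740000, -7.017882) = -13.950301
  p ← -4.038971 + (0.37/2)·(-8.051112 + (-13.950301)) = -8.109233
s=0.740000, p=-8.109233:
  k1 = f(0.740000, -8.109233) = -16.165742
  k2 = f(1.110000, -14.090557) = -28.159831
  p ← -8.109233 + (0.37/2)·(-16.165742 + (-28.159831)) = -16.309464
p(1.11) ≈ -16.3095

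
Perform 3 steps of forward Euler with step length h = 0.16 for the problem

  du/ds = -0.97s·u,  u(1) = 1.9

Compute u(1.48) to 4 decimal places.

Euler: u_{n+1} = u_n + h·f(s_n, u_n).
s=1.000000, u=1.900000: f=-1.843000 → u ← 1.900000 + 0.16·(-1.843000) = 1.605120
s=1.160000, u=1.605120: f=-1.806081 → u ← 1.605120 + 0.16·(-1.806081) = 1.316147
s=1.320000, u=1.316147: f=-1.685195 → u ← 1.316147 + 0.16·(-1.685195) = 1.046516
u(1.48) ≈ 1.0465

1.0465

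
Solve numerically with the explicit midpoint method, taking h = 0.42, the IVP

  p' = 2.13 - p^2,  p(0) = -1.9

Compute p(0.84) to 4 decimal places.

-10.9543

Midpoint: k1 = f(t_n, p_n); k2 = f(t_n + h/2, p_n + (h/2)·k1); p_{n+1} = p_n + h·k2.
t=0.000000, p=-1.900000:
  k1 = f(0.000000, -1.900000) = -1.480000
  k2 = f(0.210000, -2.210800) = -2.757637
  p ← -1.900000 + 0.42·(-2.757637) = -3.058207
t=0.420000, p=-3.058207:
  k1 = f(0.420000, -3.058207) = -7.222632
  k2 = f(0.630000, -4.574960) = -18.800261
  p ← -3.058207 + 0.42·(-18.800261) = -10.954317
p(0.84) ≈ -10.9543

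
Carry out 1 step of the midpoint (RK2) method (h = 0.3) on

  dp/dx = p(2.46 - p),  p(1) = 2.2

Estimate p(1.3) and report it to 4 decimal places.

Midpoint: k1 = f(x_n, p_n); k2 = f(x_n + h/2, p_n + (h/2)·k1); p_{n+1} = p_n + h·k2.
x=1.000000, p=2.200000:
  k1 = f(1.000000, 2.200000) = 0.572000
  k2 = f(1.150000, 2.285800) = 0.398186
  p ← 2.200000 + 0.3·0.398186 = 2.319456
p(1.3) ≈ 2.3195

2.3195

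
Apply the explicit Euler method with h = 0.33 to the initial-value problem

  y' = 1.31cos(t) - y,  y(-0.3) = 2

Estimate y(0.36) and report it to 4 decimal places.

1.6066

Euler: y_{n+1} = y_n + h·f(t_n, y_n).
t=-0.300000, y=2.000000: f=-0.748509 → y ← 2.000000 + 0.33·(-0.748509) = 1.752992
t=0.030000, y=1.752992: f=-0.443581 → y ← 1.752992 + 0.33·(-0.443581) = 1.606610
y(0.36) ≈ 1.6066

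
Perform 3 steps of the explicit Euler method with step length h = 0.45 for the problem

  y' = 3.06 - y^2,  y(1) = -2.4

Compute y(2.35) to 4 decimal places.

-36.4027

Euler: y_{n+1} = y_n + h·f(t_n, y_n).
t=1.000000, y=-2.400000: f=-2.700000 → y ← -2.400000 + 0.45·(-2.700000) = -3.615000
t=1.450000, y=-3.615000: f=-10.008225 → y ← -3.615000 + 0.45·(-10.008225) = -8.118701
t=1.900000, y=-8.118701: f=-62.853310 → y ← -8.118701 + 0.45·(-62.853310) = -36.402691
y(2.35) ≈ -36.4027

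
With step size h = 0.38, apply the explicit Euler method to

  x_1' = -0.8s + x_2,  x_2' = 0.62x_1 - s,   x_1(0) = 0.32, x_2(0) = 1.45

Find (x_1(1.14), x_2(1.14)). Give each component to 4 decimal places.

1.7068, 1.6120

Euler on (x_1,x_2): x_1_{n+1} = x_1_n + h·x_1', x_2_{n+1} = x_2_n + h·x_2'.
0.000000: (0.320000, 1.450000); f=(1.450000, 0.198400) → (0.871000, 1.525392)
0.380000: (0.871000, 1.525392); f=(1.221392, 0.160020) → (1.335129, 1.586200)
0.760000: (1.335129, 1.586200); f=(0.978200, 0.067780) → (1.706845, 1.611956)
(x_1(1.14), x_2(1.14)) ≈ (1.7068, 1.6120)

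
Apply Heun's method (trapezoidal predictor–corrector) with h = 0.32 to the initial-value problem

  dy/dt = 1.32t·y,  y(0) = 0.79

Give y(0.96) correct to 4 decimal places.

1.4342

Heun: k1 = f(t_n, y_n); k2 = f(t_n + h, y_n + h·k1); y_{n+1} = y_n + (h/2)·(k1 + k2).
t=0.000000, y=0.790000:
  k1 = f(0.000000, 0.790000) = 0.000000
  k2 = f(0.320000, 0.790000) = 0.333696
  y ← 0.790000 + (0.32/2)·(0.000000 + 0.333696) = 0.843391
t=0.320000, y=0.843391:
  k1 = f(0.320000, 0.843391) = 0.356249
  k2 = f(0.640000, 0.957391) = 0.808804
  y ← 0.843391 + (0.32/2)·(0.356249 + 0.808804) = 1.029800
t=0.640000, y=1.029800:
  k1 = f(0.640000, 1.029800) = 0.869975
  k2 = f(0.960000, 1.308192) = 1.657740
  y ← 1.029800 + (0.32/2)·(0.869975 + 1.657740) = 1.434234
y(0.96) ≈ 1.4342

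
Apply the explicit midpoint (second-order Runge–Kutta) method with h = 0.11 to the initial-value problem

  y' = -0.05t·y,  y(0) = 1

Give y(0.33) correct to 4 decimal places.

0.9973

Midpoint: k1 = f(t_n, y_n); k2 = f(t_n + h/2, y_n + (h/2)·k1); y_{n+1} = y_n + h·k2.
t=0.000000, y=1.000000:
  k1 = f(0.000000, 1.000000) = 0.000000
  k2 = f(0.055000, 1.000000) = -0.002750
  y ← 1.000000 + 0.11·(-0.002750) = 0.999698
t=0.110000, y=0.999698:
  k1 = f(0.110000, 0.999698) = -0.005498
  k2 = f(0.165000, 0.999395) = -0.008245
  y ← 0.999698 + 0.11·(-0.008245) = 0.998791
t=0.220000, y=0.998791:
  k1 = f(0.220000, 0.998791) = -0.010987
  k2 = f(0.275000, 0.998186) = -0.013725
  y ← 0.998791 + 0.11·(-0.013725) = 0.997281
y(0.33) ≈ 0.9973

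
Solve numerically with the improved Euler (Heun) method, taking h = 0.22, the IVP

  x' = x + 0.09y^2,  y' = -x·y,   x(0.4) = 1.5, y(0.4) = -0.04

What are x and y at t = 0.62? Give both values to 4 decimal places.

Heun on (x,y): k1 = f(t_n, state_n); k2 = f(t_n + h, state_n + h·k1); state_{n+1} = state_n + (h/2)·(k1 + k2).
0.400000: (1.500000, -0.040000)
  k1 = (1.500144, 0.060000)
  predictor → (1.830032, -0.026800)
  k2 = (1.830096, 0.049045)
  → (1.866326, -0.028005)
(x(0.62), y(0.62)) ≈ (1.8663, -0.0280)

1.8663, -0.0280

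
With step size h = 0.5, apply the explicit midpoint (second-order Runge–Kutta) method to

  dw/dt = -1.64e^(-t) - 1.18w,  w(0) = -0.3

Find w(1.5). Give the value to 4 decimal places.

-0.4816

Midpoint: k1 = f(t_n, w_n); k2 = f(t_n + h/2, w_n + (h/2)·k1); w_{n+1} = w_n + h·k2.
t=0.000000, w=-0.300000:
  k1 = f(0.000000, -0.300000) = -1.286000
  k2 = f(0.250000, -0.621500) = -0.543863
  w ← -0.300000 + 0.5·(-0.543863) = -0.571932
t=0.500000, w=-0.571932:
  k1 = f(0.500000, -0.571932) = -0.319831
  k2 = f(0.750000, -0.651889) = -0.005452
  w ← -0.571932 + 0.5·(-0.005452) = -0.574657
t=1.000000, w=-0.574657:
  k1 = f(1.000000, -0.574657) = 0.074774
  k2 = f(1.250000, -0.555964) = 0.186170
  w ← -0.574657 + 0.5·0.186170 = -0.481573
w(1.5) ≈ -0.4816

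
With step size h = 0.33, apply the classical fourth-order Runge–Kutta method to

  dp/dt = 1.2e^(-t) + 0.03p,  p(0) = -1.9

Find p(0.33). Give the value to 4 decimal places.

RK4: k1 = f(t_n, p_n); k2 = f(t_n + h/2, p_n + (h/2)·k1); k3 = f(t_n + h/2, p_n + (h/2)·k2); k4 = f(t_n + h, p_n + h·k3); p_{n+1} = p_n + (h/6)·(k1 + 2k2 + 2k3 + k4).
t=0.000000, p=-1.900000:
  k1 = f(0.000000, -1.900000) = 1.143000
  k2 = f(0.165000, -1.711405) = 0.966130
  k3 = f(0.165000, -1.740589) = 0.965255
  k4 = f(0.330000, -1.581466) = 0.815265
  p ← -1.900000 + (0.33/6)·(k1 + 2k2 + 2k3 + k4) = -1.579843
p(0.33) ≈ -1.5798

-1.5798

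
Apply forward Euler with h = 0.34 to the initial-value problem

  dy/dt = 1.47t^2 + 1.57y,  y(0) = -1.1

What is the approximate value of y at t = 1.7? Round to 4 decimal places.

-6.8635

Euler: y_{n+1} = y_n + h·f(t_n, y_n).
t=0.000000, y=-1.100000: f=-1.727000 → y ← -1.100000 + 0.34·(-1.727000) = -1.687180
t=0.340000, y=-1.687180: f=-2.478941 → y ← -1.687180 + 0.34·(-2.478941) = -2.530020
t=0.680000, y=-2.530020: f=-3.292403 → y ← -2.530020 + 0.34·(-3.292403) = -3.649437
t=1.020000, y=-3.649437: f=-4.200228 → y ← -3.649437 + 0.34·(-4.200228) = -5.077514
t=1.360000, y=-5.077514: f=-5.252785 → y ← -5.077514 + 0.34·(-5.252785) = -6.863461
y(1.7) ≈ -6.8635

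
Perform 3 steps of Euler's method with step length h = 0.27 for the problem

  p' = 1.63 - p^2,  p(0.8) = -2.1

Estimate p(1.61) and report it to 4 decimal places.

-9.8888

Euler: p_{n+1} = p_n + h·f(x_n, p_n).
x=0.800000, p=-2.100000: f=-2.780000 → p ← -2.100000 + 0.27·(-2.780000) = -2.850600
x=1.070000, p=-2.850600: f=-6.495920 → p ← -2.850600 + 0.27·(-6.495920) = -4.604498
x=1.340000, p=-4.604498: f=-19.571406 → p ← -4.604498 + 0.27·(-19.571406) = -9.888778
p(1.61) ≈ -9.8888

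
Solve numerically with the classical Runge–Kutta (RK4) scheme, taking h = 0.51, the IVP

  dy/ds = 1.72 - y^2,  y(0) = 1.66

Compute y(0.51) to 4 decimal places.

1.4072

RK4: k1 = f(s_n, y_n); k2 = f(s_n + h/2, y_n + (h/2)·k1); k3 = f(s_n + h/2, y_n + (h/2)·k2); k4 = f(s_n + h, y_n + h·k3); y_{n+1} = y_n + (h/6)·(k1 + 2k2 + 2k3 + k4).
s=0.000000, y=1.660000:
  k1 = f(0.000000, 1.660000) = -1.035600
  k2 = f(0.255000, 1.395922) = -0.228598
  k3 = f(0.255000, 1.601707) = -0.845467
  k4 = f(0.510000, 1.228812) = 0.210021
  y ← 1.660000 + (0.51/6)·(k1 + 2k2 + 2k3 + k4) = 1.407235
y(0.51) ≈ 1.4072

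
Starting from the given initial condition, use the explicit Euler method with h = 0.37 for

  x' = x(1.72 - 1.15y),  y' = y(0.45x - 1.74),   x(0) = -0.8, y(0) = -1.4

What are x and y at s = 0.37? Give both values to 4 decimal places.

-1.7857, -0.3122

Euler on (x,y): x_{n+1} = x_n + h·x', y_{n+1} = y_n + h·y'.
0.000000: (-0.800000, -1.400000); f=(-2.664000, 2.940000) → (-1.785680, -0.312200)
(x(0.37), y(0.37)) ≈ (-1.7857, -0.3122)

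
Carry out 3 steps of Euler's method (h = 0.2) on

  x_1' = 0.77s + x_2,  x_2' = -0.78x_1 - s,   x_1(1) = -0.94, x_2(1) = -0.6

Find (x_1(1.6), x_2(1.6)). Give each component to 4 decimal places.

-0.7867, -0.8991

Euler on (x_1,x_2): x_1_{n+1} = x_1_n + h·x_1', x_2_{n+1} = x_2_n + h·x_2'.
1.000000: (-0.940000, -0.600000); f=(0.170000, -0.266800) → (-0.906000, -0.653360)
1.200000: (-0.906000, -0.653360); f=(0.270640, -0.493320) → (-0.851872, -0.752024)
1.400000: (-0.851872, -0.752024); f=(0.325976, -0.735540) → (-0.786677, -0.899132)
(x_1(1.6), x_2(1.6)) ≈ (-0.7867, -0.8991)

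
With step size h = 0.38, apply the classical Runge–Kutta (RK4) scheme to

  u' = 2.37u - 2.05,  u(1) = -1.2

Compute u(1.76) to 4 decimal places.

-11.5837

RK4: k1 = f(t_n, u_n); k2 = f(t_n + h/2, u_n + (h/2)·k1); k3 = f(t_n + h/2, u_n + (h/2)·k2); k4 = f(t_n + h, u_n + h·k3); u_{n+1} = u_n + (h/6)·(k1 + 2k2 + 2k3 + k4).
t=1.000000, u=-1.200000:
  k1 = f(1.000000, -1.200000) = -4.894000
  k2 = f(1.190000, -2.129860) = -7.097768
  k3 = f(1.190000, -2.548576) = -8.090125
  k4 = f(1.380000, -4.274248) = -12.179967
  u ← -1.200000 + (0.38/6)·(k1 + 2k2 + 2k3 + k4) = -4.205151
t=1.380000, u=-4.205151:
  k1 = f(1.380000, -4.205151) = -12.016208
  k2 = f(1.570000, -6.488231) = -17.427106
  k3 = f(1.570000, -7.516301) = -19.863634
  k4 = f(1.760000, -11.753332) = -29.905397
  u ← -4.205151 + (0.38/6)·(k1 + 2k2 + 2k3 + k4) = -11.583680
u(1.76) ≈ -11.5837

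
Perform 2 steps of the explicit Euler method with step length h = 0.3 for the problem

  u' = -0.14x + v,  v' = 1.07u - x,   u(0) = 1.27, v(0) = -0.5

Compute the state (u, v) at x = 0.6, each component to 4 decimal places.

1.0797, 0.1772

Euler on (u,v): u_{n+1} = u_n + h·u', v_{n+1} = v_n + h·v'.
0.000000: (1.270000, -0.500000); f=(-0.500000, 1.358900) → (1.120000, -0.092330)
0.300000: (1.120000, -0.092330); f=(-0.134330, 0.898400) → (1.079701, 0.177190)
(u(0.6), v(0.6)) ≈ (1.0797, 0.1772)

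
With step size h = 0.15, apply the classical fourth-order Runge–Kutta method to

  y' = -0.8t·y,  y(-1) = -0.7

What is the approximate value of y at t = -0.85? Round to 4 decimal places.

RK4: k1 = f(t_n, y_n); k2 = f(t_n + h/2, y_n + (h/2)·k1); k3 = f(t_n + h/2, y_n + (h/2)·k2); k4 = f(t_n + h, y_n + h·k3); y_{n+1} = y_n + (h/6)·(k1 + 2k2 + 2k3 + k4).
t=-1.000000, y=-0.700000:
  k1 = f(-1.000000, -0.700000) = -0.560000
  k2 = f(-0.925000, -0.742000) = -0.549080
  k3 = f(-0.925000, -0.741181) = -0.548474
  k4 = f(-0.850000, -0.782271) = -0.531944
  y ← -0.700000 + (0.15/6)·(k1 + 2k2 + 2k3 + k4) = -0.782176
y(-0.85) ≈ -0.7822

-0.7822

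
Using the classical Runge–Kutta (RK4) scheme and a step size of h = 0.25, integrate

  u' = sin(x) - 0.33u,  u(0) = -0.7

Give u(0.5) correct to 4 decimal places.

RK4: k1 = f(x_n, u_n); k2 = f(x_n + h/2, u_n + (h/2)·k1); k3 = f(x_n + h/2, u_n + (h/2)·k2); k4 = f(x_n + h, u_n + h·k3); u_{n+1} = u_n + (h/6)·(k1 + 2k2 + 2k3 + k4).
x=0.000000, u=-0.700000:
  k1 = f(0.000000, -0.700000) = 0.231000
  k2 = f(0.125000, -0.671125) = 0.346146
  k3 = f(0.125000, -0.656732) = 0.341396
  k4 = f(0.250000, -0.614651) = 0.450239
  u ← -0.700000 + (0.25/6)·(k1 + 2k2 + 2k3 + k4) = -0.614320
x=0.250000, u=-0.614320:
  k1 = f(0.250000, -0.614320) = 0.450130
  k2 = f(0.375000, -0.558054) = 0.550430
  k3 = f(0.375000, -0.545516) = 0.546293
  k4 = f(0.500000, -0.477747) = 0.637082
  u ← -0.614320 + (0.25/6)·(k1 + 2k2 + 2k3 + k4) = -0.477626
u(0.5) ≈ -0.4776

-0.4776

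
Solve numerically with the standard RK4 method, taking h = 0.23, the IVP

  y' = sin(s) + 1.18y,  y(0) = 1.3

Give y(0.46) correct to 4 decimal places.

2.3628

RK4: k1 = f(s_n, y_n); k2 = f(s_n + h/2, y_n + (h/2)·k1); k3 = f(s_n + h/2, y_n + (h/2)·k2); k4 = f(s_n + h, y_n + h·k3); y_{n+1} = y_n + (h/6)·(k1 + 2k2 + 2k3 + k4).
s=0.000000, y=1.300000:
  k1 = f(0.000000, 1.300000) = 1.534000
  k2 = f(0.115000, 1.476410) = 1.856910
  k3 = f(0.115000, 1.513545) = 1.900729
  k4 = f(0.230000, 1.737168) = 2.277835
  y ← 1.300000 + (0.23/6)·(k1 + 2k2 + 2k3 + k4) = 1.734206
s=0.230000, y=1.734206:
  k1 = f(0.230000, 1.734206) = 2.274341
  k2 = f(0.345000, 1.995755) = 2.693188
  k3 = f(0.345000, 2.043923) = 2.750025
  k4 = f(0.460000, 2.366712) = 3.236668
  y ← 1.734206 + (0.23/6)·(k1 + 2k2 + 2k3 + k4) = 2.362774
y(0.46) ≈ 2.3628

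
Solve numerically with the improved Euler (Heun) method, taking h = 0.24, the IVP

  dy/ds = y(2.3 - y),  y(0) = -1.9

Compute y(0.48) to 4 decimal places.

-48.1194

Heun: k1 = f(s_n, y_n); k2 = f(s_n + h, y_n + h·k1); y_{n+1} = y_n + (h/2)·(k1 + k2).
s=0.000000, y=-1.900000:
  k1 = f(0.000000, -1.900000) = -7.980000
  k2 = f(0.240000, -3.815200) = -23.330711
  y ← -1.900000 + (0.24/2)·(-7.980000 + (-23.330711)) = -5.657285
s=0.240000, y=-5.657285:
  k1 = f(0.240000, -5.657285) = -45.016633
  k2 = f(0.480000, -16.461277) = -308.834590
  y ← -5.657285 + (0.24/2)·(-45.016633 + (-308.834590)) = -48.119432
y(0.48) ≈ -48.1194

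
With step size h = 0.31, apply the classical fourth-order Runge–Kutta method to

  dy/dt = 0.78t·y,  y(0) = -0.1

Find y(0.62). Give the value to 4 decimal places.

-0.1162

RK4: k1 = f(t_n, y_n); k2 = f(t_n + h/2, y_n + (h/2)·k1); k3 = f(t_n + h/2, y_n + (h/2)·k2); k4 = f(t_n + h, y_n + h·k3); y_{n+1} = y_n + (h/6)·(k1 + 2k2 + 2k3 + k4).
t=0.000000, y=-0.100000:
  k1 = f(0.000000, -0.100000) = 0.000000
  k2 = f(0.155000, -0.100000) = -0.012090
  k3 = f(0.155000, -0.101874) = -0.012317
  k4 = f(0.310000, -0.103818) = -0.025103
  y ← -0.100000 + (0.31/6)·(k1 + 2k2 + 2k3 + k4) = -0.103819
t=0.310000, y=-0.103819:
  k1 = f(0.310000, -0.103819) = -0.025103
  k2 = f(0.465000, -0.107710) = -0.039066
  k3 = f(0.465000, -0.109874) = -0.039851
  k4 = f(0.620000, -0.116173) = -0.056181
  y ← -0.103819 + (0.31/6)·(k1 + 2k2 + 2k3 + k4) = -0.116174
y(0.62) ≈ -0.1162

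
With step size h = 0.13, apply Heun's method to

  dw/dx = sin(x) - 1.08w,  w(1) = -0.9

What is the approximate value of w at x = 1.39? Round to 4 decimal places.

-0.2967

Heun: k1 = f(x_n, w_n); k2 = f(x_n + h, w_n + h·k1); w_{n+1} = w_n + (h/2)·(k1 + k2).
x=1.000000, w=-0.900000:
  k1 = f(1.000000, -0.900000) = 1.813471
  k2 = f(1.130000, -0.664249) = 1.621801
  w ← -0.900000 + (0.13/2)·(1.813471 + 1.621801) = -0.676707
x=1.130000, w=-0.676707:
  k1 = f(1.130000, -0.676707) = 1.635256
  k2 = f(1.260000, -0.464124) = 1.453344
  w ← -0.676707 + (0.13/2)·(1.635256 + 1.453344) = -0.475948
x=1.260000, w=-0.475948:
  k1 = f(1.260000, -0.475948) = 1.466115
  k2 = f(1.390000, -0.285353) = 1.291883
  w ← -0.475948 + (0.13/2)·(1.466115 + 1.291883) = -0.296678
w(1.39) ≈ -0.2967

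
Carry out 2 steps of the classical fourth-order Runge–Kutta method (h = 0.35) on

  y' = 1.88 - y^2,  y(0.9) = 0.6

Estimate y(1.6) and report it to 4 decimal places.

RK4: k1 = f(x_n, y_n); k2 = f(x_n + h/2, y_n + (h/2)·k1); k3 = f(x_n + h/2, y_n + (h/2)·k2); k4 = f(x_n + h, y_n + h·k3); y_{n+1} = y_n + (h/6)·(k1 + 2k2 + 2k3 + k4).
x=0.900000, y=0.600000:
  k1 = f(0.900000, 0.600000) = 1.520000
  k2 = f(1.075000, 0.866000) = 1.130044
  k3 = f(1.075000, 0.797758) = 1.243583
  k4 = f(1.250000, 1.035254) = 0.808249
  y ← 0.600000 + (0.35/6)·(k1 + 2k2 + 2k3 + k4) = 1.012738
x=1.250000, y=1.012738:
  k1 = f(1.250000, 1.012738) = 0.854362
  k2 = f(1.425000, 1.162251) = 0.529172
  k3 = f(1.425000, 1.105343) = 0.658217
  k4 = f(1.600000, 1.243114) = 0.334668
  y ← 1.012738 + (0.35/6)·(k1 + 2k2 + 2k3 + k4) = 1.220627
y(1.6) ≈ 1.2206

1.2206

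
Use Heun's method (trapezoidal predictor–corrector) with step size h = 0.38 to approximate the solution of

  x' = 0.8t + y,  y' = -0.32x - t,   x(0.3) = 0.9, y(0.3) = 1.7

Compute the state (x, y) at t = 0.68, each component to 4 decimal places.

Heun on (x,y): k1 = f(t_n, state_n); k2 = f(t_n + h, state_n + h·k1); state_{n+1} = state_n + (h/2)·(k1 + k2).
0.300000: (0.900000, 1.700000)
  k1 = (1.940000, -0.588000)
  predictor → (1.637200, 1.476560)
  k2 = (2.020560, -1.203904)
  → (1.652506, 1.359538)
(x(0.68), y(0.68)) ≈ (1.6525, 1.3595)

1.6525, 1.3595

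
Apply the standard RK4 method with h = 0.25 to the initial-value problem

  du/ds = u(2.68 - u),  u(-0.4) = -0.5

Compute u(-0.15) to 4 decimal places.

-1.1853

RK4: k1 = f(s_n, u_n); k2 = f(s_n + h/2, u_n + (h/2)·k1); k3 = f(s_n + h/2, u_n + (h/2)·k2); k4 = f(s_n + h, u_n + h·k3); u_{n+1} = u_n + (h/6)·(k1 + 2k2 + 2k3 + k4).
s=-0.400000, u=-0.500000:
  k1 = f(-0.400000, -0.500000) = -1.590000
  k2 = f(-0.275000, -0.698750) = -2.360902
  k3 = f(-0.275000, -0.795113) = -2.763106
  k4 = f(-0.150000, -1.190777) = -4.609230
  u ← -0.500000 + (0.25/6)·(k1 + 2k2 + 2k3 + k4) = -1.185302
u(-0.15) ≈ -1.1853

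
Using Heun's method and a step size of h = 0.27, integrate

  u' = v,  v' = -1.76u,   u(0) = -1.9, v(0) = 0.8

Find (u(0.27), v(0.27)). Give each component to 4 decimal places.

-1.5621, 1.6516

Heun on (u,v): k1 = f(t_n, state_n); k2 = f(t_n + h, state_n + h·k1); state_{n+1} = state_n + (h/2)·(k1 + k2).
0.000000: (-1.900000, 0.800000)
  k1 = (0.800000, 3.344000)
  predictor → (-1.684000, 1.702880)
  k2 = (1.702880, 2.963840)
  → (-1.562111, 1.651558)
(u(0.27), v(0.27)) ≈ (-1.5621, 1.6516)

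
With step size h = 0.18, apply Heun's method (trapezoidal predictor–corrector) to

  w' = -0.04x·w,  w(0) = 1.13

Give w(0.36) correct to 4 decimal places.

1.1271

Heun: k1 = f(x_n, w_n); k2 = f(x_n + h, w_n + h·k1); w_{n+1} = w_n + (h/2)·(k1 + k2).
x=0.000000, w=1.130000:
  k1 = f(0.000000, 1.130000) = 0.000000
  k2 = f(0.180000, 1.130000) = -0.008136
  w ← 1.130000 + (0.18/2)·(0.000000 + (-0.008136)) = 1.129268
x=0.180000, w=1.129268:
  k1 = f(0.180000, 1.129268) = -0.008131
  k2 = f(0.360000, 1.127804) = -0.016240
  w ← 1.129268 + (0.18/2)·(-0.008131 + (-0.016240)) = 1.127074
w(0.36) ≈ 1.1271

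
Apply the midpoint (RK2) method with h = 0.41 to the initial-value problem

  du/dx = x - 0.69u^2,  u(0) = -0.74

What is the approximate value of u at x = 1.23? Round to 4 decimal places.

Midpoint: k1 = f(x_n, u_n); k2 = f(x_n + h/2, u_n + (h/2)·k1); u_{n+1} = u_n + h·k2.
x=0.000000, u=-0.740000:
  k1 = f(0.000000, -0.740000) = -0.377844
  k2 = f(0.205000, -0.817458) = -0.256084
  u ← -0.740000 + 0.41·(-0.256084) = -0.844994
x=0.410000, u=-0.844994:
  k1 = f(0.410000, -0.844994) = -0.082671
  k2 = f(0.615000, -0.861942) = 0.102369
  u ← -0.844994 + 0.41·0.102369 = -0.803023
x=0.820000, u=-0.803023:
  k1 = f(0.820000, -0.803023) = 0.375056
  k2 = f(1.025000, -0.726137) = 0.661181
  u ← -0.803023 + 0.41·0.661181 = -0.531939
u(1.23) ≈ -0.5319

-0.5319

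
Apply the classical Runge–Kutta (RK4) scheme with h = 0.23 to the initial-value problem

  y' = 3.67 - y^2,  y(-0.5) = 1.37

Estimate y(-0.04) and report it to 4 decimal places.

1.8083

RK4: k1 = f(t_n, y_n); k2 = f(t_n + h/2, y_n + (h/2)·k1); k3 = f(t_n + h/2, y_n + (h/2)·k2); k4 = f(t_n + h, y_n + h·k3); y_{n+1} = y_n + (h/6)·(k1 + 2k2 + 2k3 + k4).
t=-0.500000, y=1.370000:
  k1 = f(-0.500000, 1.370000) = 1.793100
  k2 = f(-0.385000, 1.576207) = 1.185573
  k3 = f(-0.385000, 1.506341) = 1.400937
  k4 = f(-0.270000, 1.692216) = 0.806407
  y ← 1.370000 + (0.23/6)·(k1 + 2k2 + 2k3 + k4) = 1.667947
t=-0.270000, y=1.667947:
  k1 = f(-0.270000, 1.667947) = 0.887953
  k2 = f(-0.155000, 1.770061) = 0.536882
  k3 = f(-0.155000, 1.729688) = 0.678178
  k4 = f(-0.040000, 1.823928) = 0.343287
  y ← 1.667947 + (0.23/6)·(k1 + 2k2 + 2k3 + k4) = 1.808299
y(-0.04) ≈ 1.8083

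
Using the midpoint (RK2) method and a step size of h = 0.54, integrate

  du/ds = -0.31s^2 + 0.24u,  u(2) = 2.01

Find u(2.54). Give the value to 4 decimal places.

Midpoint: k1 = f(s_n, u_n); k2 = f(s_n + h/2, u_n + (h/2)·k1); u_{n+1} = u_n + h·k2.
s=2.000000, u=2.010000:
  k1 = f(2.000000, 2.010000) = -0.757600
  k2 = f(2.270000, 1.805448) = -1.164091
  u ← 2.010000 + 0.54·(-1.164091) = 1.381391
u(2.54) ≈ 1.3814

1.3814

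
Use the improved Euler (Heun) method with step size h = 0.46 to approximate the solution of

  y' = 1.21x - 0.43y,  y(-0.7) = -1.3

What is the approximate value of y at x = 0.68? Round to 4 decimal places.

Heun: k1 = f(x_n, y_n); k2 = f(x_n + h, y_n + h·k1); y_{n+1} = y_n + (h/2)·(k1 + k2).
x=-0.700000, y=-1.300000:
  k1 = f(-0.700000, -1.300000) = -0.288000
  k2 = f(-0.240000, -1.432480) = 0.325566
  y ← -1.300000 + (0.46/2)·(-0.288000 + 0.325566) = -1.291360
x=-0.240000, y=-1.291360:
  k1 = f(-0.240000, -1.291360) = 0.264885
  k2 = f(0.220000, -1.169513) = 0.769090
  y ← -1.291360 + (0.46/2)·(0.264885 + 0.769090) = -1.053545
x=0.220000, y=-1.053545:
  k1 = f(0.220000, -1.053545) = 0.719225
  k2 = f(0.680000, -0.722702) = 1.133562
  y ← -1.053545 + (0.46/2)·(0.719225 + 1.133562) = -0.627405
y(0.68) ≈ -0.6274

-0.6274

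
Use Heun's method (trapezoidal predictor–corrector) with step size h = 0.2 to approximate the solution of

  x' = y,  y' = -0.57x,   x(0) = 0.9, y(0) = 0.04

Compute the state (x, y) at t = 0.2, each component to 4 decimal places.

Heun on (x,y): k1 = f(t_n, state_n); k2 = f(t_n + h, state_n + h·k1); state_{n+1} = state_n + (h/2)·(k1 + k2).
0.000000: (0.900000, 0.040000)
  k1 = (0.040000, -0.513000)
  predictor → (0.908000, -0.062600)
  k2 = (-0.062600, -0.517560)
  → (0.897740, -0.063056)
(x(0.2), y(0.2)) ≈ (0.8977, -0.0631)

0.8977, -0.0631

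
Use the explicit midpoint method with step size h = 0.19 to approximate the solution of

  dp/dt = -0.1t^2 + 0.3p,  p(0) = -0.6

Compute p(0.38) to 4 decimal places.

Midpoint: k1 = f(t_n, p_n); k2 = f(t_n + h/2, p_n + (h/2)·k1); p_{n+1} = p_n + h·k2.
t=0.000000, p=-0.600000:
  k1 = f(0.000000, -0.600000) = -0.180000
  k2 = f(0.095000, -0.617100) = -0.186032
  p ← -0.600000 + 0.19·(-0.186032) = -0.635346
t=0.190000, p=-0.635346:
  k1 = f(0.190000, -0.635346) = -0.194214
  k2 = f(0.285000, -0.653796) = -0.204261
  p ← -0.635346 + 0.19·(-0.204261) = -0.674156
p(0.38) ≈ -0.6742

-0.6742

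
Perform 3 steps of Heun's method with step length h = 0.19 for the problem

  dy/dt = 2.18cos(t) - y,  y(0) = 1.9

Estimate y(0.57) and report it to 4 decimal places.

Heun: k1 = f(t_n, y_n); k2 = f(t_n + h, y_n + h·k1); y_{n+1} = y_n + (h/2)·(k1 + k2).
t=0.000000, y=1.900000:
  k1 = f(0.000000, 1.900000) = 0.280000
  k2 = f(0.190000, 1.953200) = 0.187569
  y ← 1.900000 + (0.19/2)·(0.280000 + 0.187569) = 1.944419
t=0.190000, y=1.944419:
  k1 = f(0.190000, 1.944419) = 0.196350
  k2 = f(0.380000, 1.981726) = 0.042763
  y ← 1.944419 + (0.19/2)·(0.196350 + 0.042763) = 1.967135
t=0.380000, y=1.967135:
  k1 = f(0.380000, 1.967135) = 0.057354
  k2 = f(0.570000, 1.978032) = -0.142688
  y ← 1.967135 + (0.19/2)·(0.057354 + (-0.142688)) = 1.959028
y(0.57) ≈ 1.9590

1.9590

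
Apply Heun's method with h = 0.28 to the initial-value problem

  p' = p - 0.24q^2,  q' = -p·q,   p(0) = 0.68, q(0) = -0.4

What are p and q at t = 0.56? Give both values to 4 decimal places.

1.1632, -0.2445

Heun on (p,q): k1 = f(t_n, state_n); k2 = f(t_n + h, state_n + h·k1); state_{n+1} = state_n + (h/2)·(k1 + k2).
0.000000: (0.680000, -0.400000)
  k1 = (0.641600, 0.272000)
  predictor → (0.859648, -0.323840)
  k2 = (0.834479, 0.278388)
  → (0.886651, -0.322946)
0.280000: (0.886651, -0.322946)
  k1 = (0.861620, 0.286340)
  predictor → (1.127905, -0.242770)
  k2 = (1.113760, 0.273822)
  → (1.163204, -0.244523)
(p(0.56), q(0.56)) ≈ (1.1632, -0.2445)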